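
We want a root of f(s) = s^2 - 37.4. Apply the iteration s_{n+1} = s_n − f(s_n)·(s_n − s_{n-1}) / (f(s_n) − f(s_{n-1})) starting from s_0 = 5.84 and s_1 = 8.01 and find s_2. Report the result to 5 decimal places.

6.07786

f(5.84) = -3.2944000, f(8.01) = 26.7601000
s_2 = 8.0100000 − 26.7601000·(8.0100000 − 5.8400000) / (26.7601000 − (-3.2944000)) = 8.0100000 − (58.0694170)/(30.0545000) = 6.0778628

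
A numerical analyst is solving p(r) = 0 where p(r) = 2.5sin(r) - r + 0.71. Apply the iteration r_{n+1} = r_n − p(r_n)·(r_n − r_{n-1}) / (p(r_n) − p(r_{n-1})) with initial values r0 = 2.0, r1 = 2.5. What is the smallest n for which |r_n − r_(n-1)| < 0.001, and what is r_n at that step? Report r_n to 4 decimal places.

p(2.0) = 0.983244, p(2.5) = -0.293820
r2 = 2.500000 − (-0.293820)·(0.500000)/(-1.277063) = 2.384963;  |Δ| = 0.115037
p(2.384963) = 0.041224
r3 = 2.384963 − 0.041224·(-0.115037)/(0.335044) = 2.399117;  |Δ| = 0.014154
p(2.399117) = 0.001168
r4 = 2.399117 − 0.001168·(0.014154)/(-0.040056) = 2.399530;  |Δ| = 0.000413
|r4 − r3| = 0.000413 < 0.001

n = 4, r_n = 2.3995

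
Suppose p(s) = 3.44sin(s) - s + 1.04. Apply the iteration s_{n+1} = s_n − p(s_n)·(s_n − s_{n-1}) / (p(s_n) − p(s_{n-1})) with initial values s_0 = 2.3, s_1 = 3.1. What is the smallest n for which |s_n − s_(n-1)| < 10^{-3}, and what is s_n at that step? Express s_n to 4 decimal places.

p(2.3) = 1.305226, p(3.1) = -1.916963
s_2 = 3.100000 − (-1.916963)·(0.800000)/(-3.222188) = 2.624059;  |Δ| = 0.475941
p(2.624059) = 0.117839
s_3 = 2.624059 − 0.117839·(-0.475941)/(2.034801) = 2.651622;  |Δ| = 0.027563
p(2.651622) = 0.007242
s_4 = 2.651622 − 0.007242·(0.027563)/(-0.110597) = 2.653427;  |Δ| = 0.001805
p(2.653427) = -0.000044
s_5 = 2.653427 − (-0.000044)·(0.001805)/(-0.007286) = 2.653416;  |Δ| = 0.000011
|s_5 − s_4| = 0.000011 < 10^{-3}

n = 5, s_n = 2.6534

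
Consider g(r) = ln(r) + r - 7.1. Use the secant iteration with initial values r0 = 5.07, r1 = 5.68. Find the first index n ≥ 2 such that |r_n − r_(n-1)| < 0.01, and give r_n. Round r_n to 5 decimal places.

n = 3, r_n = 5.41147

g(5.07) = -0.4066592, g(5.68) = 0.3169512
r2 = 5.6800000 − 0.3169512·(0.6100000)/(0.7236104) = 5.4128117;  |Δ| = 0.2671883
g(5.4128117) = 0.0015804
r3 = 5.4128117 − 0.0015804·(-0.2671883)/(-0.3153709) = 5.4114728;  |Δ| = 0.0013389
|r3 − r2| = 0.0013389 < 0.01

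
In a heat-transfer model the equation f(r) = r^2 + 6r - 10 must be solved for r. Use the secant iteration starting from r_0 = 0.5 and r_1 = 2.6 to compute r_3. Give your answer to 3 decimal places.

1.344

f(0.5) = -6.75000, f(2.6) = 12.36000
r_2 = 2.60000 − 12.36000·(2.60000 − 0.50000) / (12.36000 − (-6.75000)) = 2.60000 − (25.95600)/(19.11000) = 1.24176
f(1.24176) = -1.00749
r_3 = 1.24176 − (-1.00749)·(1.24176 − 2.60000) / (-1.00749 − 12.36000) = 1.24176 − (1.36841)/(-13.36749) = 1.34413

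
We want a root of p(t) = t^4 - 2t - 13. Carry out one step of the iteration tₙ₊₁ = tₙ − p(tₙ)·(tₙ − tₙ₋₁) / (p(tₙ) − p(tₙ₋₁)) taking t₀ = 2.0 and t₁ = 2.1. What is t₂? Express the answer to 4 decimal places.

2.0308

p(2.0) = -1.000000, p(2.1) = 2.248100
t₂ = 2.100000 − 2.248100·(2.100000 − 2.000000) / (2.248100 − (-1.000000)) = 2.100000 − (0.224810)/(3.248100) = 2.030787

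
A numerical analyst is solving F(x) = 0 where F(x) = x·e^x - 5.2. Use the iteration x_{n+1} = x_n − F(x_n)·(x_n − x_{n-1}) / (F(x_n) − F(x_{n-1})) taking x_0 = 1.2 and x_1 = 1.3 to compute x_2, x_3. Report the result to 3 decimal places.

1.355, 1.349

F(1.2) = -1.21586, F(1.3) = -0.42991
x_2 = 1.30000 − (-0.42991)·(1.30000 − 1.20000) / (-0.42991 − (-1.21586)) = 1.30000 − (-0.04299)/(0.78595) = 1.35470
F(1.35470) = 0.05028
x_3 = 1.35470 − 0.05028·(1.35470 − 1.30000) / (0.05028 − (-0.42991)) = 1.35470 − (0.00275)/(0.48019) = 1.34897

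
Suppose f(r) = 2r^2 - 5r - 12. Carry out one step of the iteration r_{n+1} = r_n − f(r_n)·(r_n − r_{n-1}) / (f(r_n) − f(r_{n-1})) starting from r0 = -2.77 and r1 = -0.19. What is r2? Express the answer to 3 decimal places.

-1.195

f(-2.77) = 17.19580, f(-0.19) = -10.97780
r2 = -0.19000 − (-10.97780)·(-0.19000 − (-2.77000)) / (-10.97780 − 17.19580) = -0.19000 − (-28.32272)/(-28.17360) = -1.19529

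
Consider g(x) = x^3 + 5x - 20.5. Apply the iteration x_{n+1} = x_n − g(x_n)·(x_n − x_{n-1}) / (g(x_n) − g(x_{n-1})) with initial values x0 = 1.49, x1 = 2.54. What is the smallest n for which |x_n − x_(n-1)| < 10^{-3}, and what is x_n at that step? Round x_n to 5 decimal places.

n = 5, x_n = 2.13998

g(1.49) = -9.7420510, g(2.54) = 8.5870640
x2 = 2.5400000 − 8.5870640·(1.0500000)/(18.3291150) = 2.0480822;  |Δ| = 0.4919178
g(2.0480822) = -1.6686194
x3 = 2.0480822 − (-1.6686194)·(-0.4919178)/(-10.2556834) = 2.1281182;  |Δ| = 0.0800360
g(2.1281182) = -0.2214019
x4 = 2.1281182 − (-0.2214019)·(0.0800360)/(1.4472174) = 2.1403625;  |Δ| = 0.0122443
g(2.1403625) = 0.0071371
x5 = 2.1403625 − 0.0071371·(0.0122443)/(0.2285390) = 2.1399801;  |Δ| = 0.0003824
|x5 − x4| = 0.0003824 < 10^{-3}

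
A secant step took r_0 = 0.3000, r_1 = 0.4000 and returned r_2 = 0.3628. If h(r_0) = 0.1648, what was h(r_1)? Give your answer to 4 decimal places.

The secant line through (0.3000, 0.1648) and (0.4000, h(r_1)) crosses zero at r_2 = 0.3628.
So (0.3000, 0.1648), (0.4000, h(r_1)), (0.3628, 0) are collinear:
h(r_1) = 0.1648 · (0.4000 − 0.3628) / (0.3000 − 0.3628) = 0.1648 · (0.037200)/(-0.062800) = -0.097620

-0.0976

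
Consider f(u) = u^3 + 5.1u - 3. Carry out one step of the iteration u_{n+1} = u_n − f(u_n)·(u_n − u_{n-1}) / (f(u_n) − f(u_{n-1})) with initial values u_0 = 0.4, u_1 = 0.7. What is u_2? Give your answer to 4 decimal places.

f(0.4) = -0.896000, f(0.7) = 0.913000
u_2 = 0.700000 − 0.913000·(0.700000 − 0.400000) / (0.913000 − (-0.896000)) = 0.700000 − (0.273900)/(1.809000) = 0.548590

0.5486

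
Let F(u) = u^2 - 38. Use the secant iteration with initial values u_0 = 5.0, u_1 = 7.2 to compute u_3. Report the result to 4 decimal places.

F(5.0) = -13.000000, F(7.2) = 13.840000
u_2 = 7.200000 − 13.840000·(7.200000 − 5.000000) / (13.840000 − (-13.000000)) = 7.200000 − (30.448000)/(26.840000) = 6.065574
F(6.065574) = -1.208815
u_3 = 6.065574 − (-1.208815)·(6.065574 − 7.200000) / (-1.208815 − 13.840000) = 6.065574 − (1.371311)/(-15.048815) = 6.156698

6.1567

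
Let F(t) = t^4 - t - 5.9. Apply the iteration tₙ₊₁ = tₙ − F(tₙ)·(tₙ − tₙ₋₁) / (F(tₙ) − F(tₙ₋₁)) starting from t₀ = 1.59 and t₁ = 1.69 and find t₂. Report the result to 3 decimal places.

1.656

F(1.59) = -1.09871, F(1.69) = 0.56731
t₂ = 1.69000 − 0.56731·(1.69000 − 1.59000) / (0.56731 − (-1.09871)) = 1.69000 − (0.05673)/(1.66602) = 1.65595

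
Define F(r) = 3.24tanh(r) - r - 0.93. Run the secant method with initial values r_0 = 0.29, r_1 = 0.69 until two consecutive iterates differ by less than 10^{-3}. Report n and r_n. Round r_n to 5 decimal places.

n = 5, r_n = 0.45789

F(0.29) = -0.3058832, F(0.69) = 0.3174617
r_2 = 0.6900000 − 0.3174617·(0.4000000)/(0.6233449) = 0.4862851;  |Δ| = 0.2037149
F(0.4862851) = 0.0458069
r_3 = 0.4862851 − 0.0458069·(-0.2037149)/(-0.2716548) = 0.4519343;  |Δ| = 0.0343508
F(0.4519343) = -0.0098342
r_4 = 0.4519343 − (-0.0098342)·(-0.0343508)/(-0.0556411) = 0.4580055;  |Δ| = 0.0060713
F(0.4580055) = 0.0001960
r_5 = 0.4580055 − 0.0001960·(0.0060713)/(0.0100302) = 0.4578869;  |Δ| = 0.0001187
|r_5 − r_4| = 0.0001187 < 10^{-3}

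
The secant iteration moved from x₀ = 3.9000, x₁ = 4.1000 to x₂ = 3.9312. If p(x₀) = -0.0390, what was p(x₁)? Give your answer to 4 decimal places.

0.2110

The secant line through (3.9000, -0.0390) and (4.1000, p(x₁)) crosses zero at x₂ = 3.9312.
So (3.9000, -0.0390), (4.1000, p(x₁)), (3.9312, 0) are collinear:
p(x₁) = -0.0390 · (4.1000 − 3.9312) / (3.9000 − 3.9312) = -0.0390 · (0.168800)/(-0.031200) = 0.211000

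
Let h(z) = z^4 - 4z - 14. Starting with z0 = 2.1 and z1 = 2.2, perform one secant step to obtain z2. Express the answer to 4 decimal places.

2.1825

h(2.1) = -2.951900, h(2.2) = 0.625600
z2 = 2.200000 − 0.625600·(2.200000 − 2.100000) / (0.625600 − (-2.951900)) = 2.200000 − (0.062560)/(3.577500) = 2.182513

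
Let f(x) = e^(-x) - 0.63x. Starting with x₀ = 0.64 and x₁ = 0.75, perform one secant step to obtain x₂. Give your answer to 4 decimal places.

f(0.64) = 0.124092, f(0.75) = -0.000133
x₂ = 0.750000 − (-0.000133)·(0.750000 − 0.640000) / (-0.000133 − 0.124092) = 0.750000 − (-0.000015)/(-0.124226) = 0.749882

0.7499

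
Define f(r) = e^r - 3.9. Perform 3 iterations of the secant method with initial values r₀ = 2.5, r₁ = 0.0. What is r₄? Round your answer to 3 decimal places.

1.121

f(2.5) = 8.28249, f(0.0) = -2.90000
r₂ = 0.00000 − (-2.90000)·(0.00000 − 2.50000) / (-2.90000 − 8.28249) = 0.00000 − (7.25000)/(-11.18249) = 0.64833
f(0.64833) = -1.98765
r₃ = 0.64833 − (-1.98765)·(0.64833 − 0.00000) / (-1.98765 − (-2.90000)) = 0.64833 − (-1.28866)/(0.91235) = 2.06079
f(2.06079) = 3.95218
r₄ = 2.06079 − 3.95218·(2.06079 − 0.64833) / (3.95218 − (-1.98765)) = 2.06079 − (5.58229)/(5.93983) = 1.12099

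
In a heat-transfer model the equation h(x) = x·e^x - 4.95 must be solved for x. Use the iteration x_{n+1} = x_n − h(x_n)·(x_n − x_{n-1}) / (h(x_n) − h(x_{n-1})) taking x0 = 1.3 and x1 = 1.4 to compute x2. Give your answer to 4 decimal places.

1.3198

h(1.3) = -0.179914, h(1.4) = 0.727280
x2 = 1.400000 − 0.727280·(1.400000 − 1.300000) / (0.727280 − (-0.179914)) = 1.400000 − (0.072728)/(0.907194) = 1.319832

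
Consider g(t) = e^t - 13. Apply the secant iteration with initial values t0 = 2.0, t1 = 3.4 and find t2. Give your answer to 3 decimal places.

2.348

g(2.0) = -5.61094, g(3.4) = 16.96410
t2 = 3.40000 − 16.96410·(3.40000 − 2.00000) / (16.96410 − (-5.61094)) = 3.40000 − (23.74974)/(22.57504) = 2.34796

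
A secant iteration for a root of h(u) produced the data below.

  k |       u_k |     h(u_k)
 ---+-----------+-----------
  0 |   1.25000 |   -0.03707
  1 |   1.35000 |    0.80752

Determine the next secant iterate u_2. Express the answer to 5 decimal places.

u_2 = 1.35000 − 0.80752·(1.35000 − 1.25000) / (0.80752 − (-0.03707))
   = 1.35000 − (0.0807520)/(0.8445900) = 1.2543891

1.25439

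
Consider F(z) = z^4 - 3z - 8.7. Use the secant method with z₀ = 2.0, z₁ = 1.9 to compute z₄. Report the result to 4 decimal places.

F(2.0) = 1.300000, F(1.9) = -1.367900
z₂ = 1.900000 − (-1.367900)·(1.900000 − 2.000000) / (-1.367900 − 1.300000) = 1.900000 − (0.136790)/(-2.667900) = 1.951273
F(1.951273) = -0.057032
z₃ = 1.951273 − (-0.057032)·(1.951273 − 1.900000) / (-0.057032 − (-1.367900)) = 1.951273 − (-0.002924)/(1.310868) = 1.953503
F(1.953503) = 0.002681
z₄ = 1.953503 − 0.002681·(1.953503 − 1.951273) / (0.002681 − (-0.057032)) = 1.953503 − (0.000006)/(0.059713) = 1.953403

1.9534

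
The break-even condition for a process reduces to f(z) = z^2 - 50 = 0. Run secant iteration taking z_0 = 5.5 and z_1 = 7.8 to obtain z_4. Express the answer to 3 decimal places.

7.071

f(5.5) = -19.75000, f(7.8) = 10.84000
z_2 = 7.80000 − 10.84000·(7.80000 − 5.50000) / (10.84000 − (-19.75000)) = 7.80000 − (24.93200)/(30.59000) = 6.98496
f(6.98496) = -1.21030
z_3 = 6.98496 − (-1.21030)·(6.98496 − 7.80000) / (-1.21030 − 10.84000) = 6.98496 − (0.98644)/(-12.05030) = 7.06682
f(7.06682) = -0.06002
z_4 = 7.06682 − (-0.06002)·(7.06682 − 6.98496) / (-0.06002 − (-1.21030)) = 7.06682 − (-0.00491)/(1.15028) = 7.07109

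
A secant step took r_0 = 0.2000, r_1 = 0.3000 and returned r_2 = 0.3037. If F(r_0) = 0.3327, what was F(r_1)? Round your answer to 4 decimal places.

The secant line through (0.2000, 0.3327) and (0.3000, F(r_1)) crosses zero at r_2 = 0.3037.
So (0.2000, 0.3327), (0.3000, F(r_1)), (0.3037, 0) are collinear:
F(r_1) = 0.3327 · (0.3000 − 0.3037) / (0.2000 − 0.3037) = 0.3327 · (-0.003700)/(-0.103700) = 0.011871

0.0119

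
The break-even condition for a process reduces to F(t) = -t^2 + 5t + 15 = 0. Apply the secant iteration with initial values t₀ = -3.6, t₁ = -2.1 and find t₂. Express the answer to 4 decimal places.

F(-3.6) = -15.960000, F(-2.1) = 0.090000
t₂ = -2.100000 − 0.090000·(-2.100000 − (-3.600000)) / (0.090000 − (-15.960000)) = -2.100000 − (0.135000)/(16.050000) = -2.108411

-2.1084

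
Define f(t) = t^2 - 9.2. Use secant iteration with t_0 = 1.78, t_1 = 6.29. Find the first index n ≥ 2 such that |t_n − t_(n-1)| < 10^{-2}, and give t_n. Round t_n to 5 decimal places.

n = 6, t_n = 3.03315

f(1.78) = -6.0316000, f(6.29) = 30.3641000
t_2 = 6.2900000 − 30.3641000·(4.5100000)/(36.3957000) = 2.5274102;  |Δ| = 3.7625898
f(2.5274102) = -2.8121979
t_3 = 2.5274102 − (-2.8121979)·(-3.7625898)/(-33.1762979) = 2.8463471;  |Δ| = 0.3189369
f(2.8463471) = -1.0983081
t_4 = 2.8463471 − (-1.0983081)·(0.3189369)/(1.7138897) = 3.0507308;  |Δ| = 0.2043837
f(3.0507308) = 0.1069582
t_5 = 3.0507308 − 0.1069582·(0.2043837)/(1.2052663) = 3.0325933;  |Δ| = 0.0181375
f(3.0325933) = -0.0033780
t_6 = 3.0325933 − (-0.0033780)·(-0.0181375)/(-0.1103362) = 3.0331486;  |Δ| = 0.0005553
|t_6 − t_5| = 0.0005553 < 10^{-2}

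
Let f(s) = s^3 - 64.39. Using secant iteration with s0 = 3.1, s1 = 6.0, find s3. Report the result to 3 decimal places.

f(3.1) = -34.59900, f(6.0) = 151.61000
s2 = 6.00000 − 151.61000·(6.00000 − 3.10000) / (151.61000 − (-34.59900)) = 6.00000 − (439.66900)/(186.20900) = 3.63884
f(3.63884) = -16.20750
s3 = 3.63884 − (-16.20750)·(3.63884 − 6.00000) / (-16.20750 − 151.61000) = 3.63884 − (38.26848)/(-167.81750) = 3.86688

3.867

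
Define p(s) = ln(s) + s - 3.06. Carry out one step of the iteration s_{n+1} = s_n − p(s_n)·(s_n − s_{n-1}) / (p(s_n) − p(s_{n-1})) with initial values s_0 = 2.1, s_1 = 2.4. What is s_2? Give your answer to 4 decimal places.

2.2509

p(2.1) = -0.218063, p(2.4) = 0.215469
s_2 = 2.400000 − 0.215469·(2.400000 − 2.100000) / (0.215469 − (-0.218063)) = 2.400000 − (0.064641)/(0.433531) = 2.250897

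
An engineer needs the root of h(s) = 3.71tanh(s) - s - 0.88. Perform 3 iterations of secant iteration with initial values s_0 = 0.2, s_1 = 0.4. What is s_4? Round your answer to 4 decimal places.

0.3422

h(0.2) = -0.347738, h(0.4) = 0.129611
s_2 = 0.400000 − 0.129611·(0.400000 − 0.200000) / (0.129611 − (-0.347738)) = 0.400000 − (0.025922)/(0.477348) = 0.345696
h(0.345696) = 0.008075
s_3 = 0.345696 − 0.008075·(0.345696 − 0.400000) / (0.008075 − 0.129611) = 0.345696 − (-0.000438)/(-0.121536) = 0.342088
h(0.342088) = -0.000237
s_4 = 0.342088 − (-0.000237)·(0.342088 − 0.345696) / (-0.000237 − 0.008075) = 0.342088 − (0.000001)/(-0.008311) = 0.342190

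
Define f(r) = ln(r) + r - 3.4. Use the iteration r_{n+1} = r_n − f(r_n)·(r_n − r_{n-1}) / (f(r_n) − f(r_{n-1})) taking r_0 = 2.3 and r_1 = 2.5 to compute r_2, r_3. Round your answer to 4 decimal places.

2.4885, 2.4884

f(2.3) = -0.267091, f(2.5) = 0.016291
r_2 = 2.500000 − 0.016291·(2.500000 − 2.300000) / (0.016291 − (-0.267091)) = 2.500000 − (0.003258)/(0.283382) = 2.488503
f(2.488503) = 0.000184
r_3 = 2.488503 − 0.000184·(2.488503 − 2.500000) / (0.000184 − 0.016291) = 2.488503 − (-0.000002)/(-0.016107) = 2.488371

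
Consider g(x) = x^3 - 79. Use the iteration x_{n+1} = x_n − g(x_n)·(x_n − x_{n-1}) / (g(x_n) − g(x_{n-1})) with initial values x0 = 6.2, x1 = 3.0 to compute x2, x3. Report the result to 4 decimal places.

3.7874, 4.4983

g(6.2) = 159.328000, g(3.0) = -52.000000
x2 = 3.000000 − (-52.000000)·(3.000000 − 6.200000) / (-52.000000 − 159.328000) = 3.000000 − (166.400000)/(-211.328000) = 3.787402
g(3.787402) = -24.671956
x3 = 3.787402 − (-24.671956)·(3.787402 − 3.000000) / (-24.671956 − (-52.000000)) = 3.787402 − (-19.426737)/(27.328044) = 4.498273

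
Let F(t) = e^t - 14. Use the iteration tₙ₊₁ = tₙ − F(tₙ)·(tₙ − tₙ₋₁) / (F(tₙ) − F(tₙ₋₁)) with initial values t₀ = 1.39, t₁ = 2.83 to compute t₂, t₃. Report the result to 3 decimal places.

2.502, 2.626

F(1.39) = -9.98515, F(2.83) = 2.94546
t₂ = 2.83000 − 2.94546·(2.83000 − 1.39000) / (2.94546 − (-9.98515)) = 2.83000 − (4.24146)/(12.93061) = 2.50198
F(2.50198) = -1.79333
t₃ = 2.50198 − (-1.79333)·(2.50198 − 2.83000) / (-1.79333 − 2.94546) = 2.50198 − (0.58824)/(-4.73879) = 2.62612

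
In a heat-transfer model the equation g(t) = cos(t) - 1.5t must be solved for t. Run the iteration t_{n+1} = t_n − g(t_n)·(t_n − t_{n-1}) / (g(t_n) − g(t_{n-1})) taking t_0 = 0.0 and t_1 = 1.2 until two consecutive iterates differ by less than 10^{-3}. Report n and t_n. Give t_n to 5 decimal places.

g(0.0) = 1.0000000, g(1.2) = -1.4376422
t_2 = 1.2000000 − (-1.4376422)·(1.2000000)/(-2.4376422) = 0.4922790;  |Δ| = 0.7077210
g(0.4922790) = 0.1428396
t_3 = 0.4922790 − 0.1428396·(-0.7077210)/(1.5804818) = 0.5562408;  |Δ| = 0.0639619
g(0.5562408) = 0.0148847
t_4 = 0.5562408 − 0.0148847·(0.0639619)/(-0.1279549) = 0.5636814;  |Δ| = 0.0074405
g(0.5636814) = -0.0002282
t_5 = 0.5636814 − (-0.0002282)·(0.0074405)/(-0.0151128) = 0.5635690;  |Δ| = 0.0001123
|t_5 − t_4| = 0.0001123 < 10^{-3}

n = 5, t_n = 0.56357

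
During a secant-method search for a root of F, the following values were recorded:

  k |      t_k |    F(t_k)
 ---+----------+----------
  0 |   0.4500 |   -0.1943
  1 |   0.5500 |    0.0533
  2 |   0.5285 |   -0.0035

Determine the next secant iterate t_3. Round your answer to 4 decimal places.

0.5298

t_3 = 0.5285 − (-0.0035)·(0.5285 − 0.5500) / (-0.0035 − 0.0533)
   = 0.5285 − (0.000075)/(-0.056800) = 0.529825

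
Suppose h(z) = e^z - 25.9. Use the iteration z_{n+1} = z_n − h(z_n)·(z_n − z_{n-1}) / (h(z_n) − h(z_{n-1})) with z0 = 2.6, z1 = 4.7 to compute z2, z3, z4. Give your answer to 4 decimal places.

2.8707, 3.0342, 3.3010

h(2.6) = -12.436262, h(4.7) = 84.047172
z2 = 4.700000 − 84.047172·(4.700000 − 2.600000) / (84.047172 − (-12.436262)) = 4.700000 − (176.499062)/(96.483434) = 2.870680
h(2.870680) = -8.250982
z3 = 2.870680 − (-8.250982)·(2.870680 − 4.700000) / (-8.250982 − 84.047172) = 2.870680 − (15.093685)/(-92.298154) = 3.034212
h(3.034212) = -5.115408
z4 = 3.034212 − (-5.115408)·(3.034212 − 2.870680) / (-5.115408 − (-8.250982)) = 3.034212 − (-0.836532)/(3.135574) = 3.300999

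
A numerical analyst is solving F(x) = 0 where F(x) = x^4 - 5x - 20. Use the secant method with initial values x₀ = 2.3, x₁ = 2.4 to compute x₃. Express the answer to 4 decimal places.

2.3762

F(2.3) = -3.515900, F(2.4) = 1.177600
x₂ = 2.400000 − 1.177600·(2.400000 − 2.300000) / (1.177600 − (-3.515900)) = 2.400000 − (0.117760)/(4.693500) = 2.374910
F(2.374910) = -0.062723
x₃ = 2.374910 − (-0.062723)·(2.374910 − 2.400000) / (-0.062723 − 1.177600) = 2.374910 − (0.001574)/(-1.240323) = 2.376179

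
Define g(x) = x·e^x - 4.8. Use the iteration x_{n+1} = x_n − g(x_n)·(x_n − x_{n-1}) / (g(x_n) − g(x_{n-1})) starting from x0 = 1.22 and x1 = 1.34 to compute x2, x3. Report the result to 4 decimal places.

1.3013, 1.3035

g(1.22) = -0.667631, g(1.34) = 0.317518
x2 = 1.340000 − 0.317518·(1.340000 − 1.220000) / (0.317518 − (-0.667631)) = 1.340000 − (0.038102)/(0.985149) = 1.301323
g(1.301323) = -0.018735
x3 = 1.301323 − (-0.018735)·(1.301323 − 1.340000) / (-0.018735 − 0.317518) = 1.301323 − (0.000725)/(-0.336253) = 1.303478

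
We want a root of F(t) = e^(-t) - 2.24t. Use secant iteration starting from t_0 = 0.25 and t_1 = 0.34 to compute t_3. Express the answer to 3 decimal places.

0.323

F(0.25) = 0.21880, F(0.34) = -0.04983
t_2 = 0.34000 − (-0.04983)·(0.34000 − 0.25000) / (-0.04983 − 0.21880) = 0.34000 − (-0.00448)/(-0.26863) = 0.32331
F(0.32331) = -0.00045
t_3 = 0.32331 − (-0.00045)·(0.32331 − 0.34000) / (-0.00045 − (-0.04983)) = 0.32331 − (0.00001)/(0.04938) = 0.32315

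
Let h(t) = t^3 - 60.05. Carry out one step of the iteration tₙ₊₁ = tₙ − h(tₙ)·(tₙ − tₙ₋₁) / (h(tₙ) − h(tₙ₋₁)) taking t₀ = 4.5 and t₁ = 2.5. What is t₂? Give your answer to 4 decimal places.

3.6768

h(4.5) = 31.075000, h(2.5) = -44.425000
t₂ = 2.500000 − (-44.425000)·(2.500000 − 4.500000) / (-44.425000 − 31.075000) = 2.500000 − (88.850000)/(-75.500000) = 3.676821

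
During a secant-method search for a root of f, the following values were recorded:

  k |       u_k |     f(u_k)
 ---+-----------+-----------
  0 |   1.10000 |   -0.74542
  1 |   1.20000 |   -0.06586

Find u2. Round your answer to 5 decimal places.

1.20969

u2 = 1.20000 − (-0.06586)·(1.20000 − 1.10000) / (-0.06586 − (-0.74542))
   = 1.20000 − (-0.0065860)/(0.6795600) = 1.2096916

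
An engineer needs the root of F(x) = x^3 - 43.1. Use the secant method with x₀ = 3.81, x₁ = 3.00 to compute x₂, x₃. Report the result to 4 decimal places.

F(3.81) = 12.206341, F(3.00) = -16.100000
x₂ = 3.000000 − (-16.100000)·(3.000000 − 3.810000) / (-16.100000 − 12.206341) = 3.000000 − (13.041000)/(-28.306341) = 3.460709
F(3.460709) = -1.652777
x₃ = 3.460709 − (-1.652777)·(3.460709 − 3.000000) / (-1.652777 − (-16.100000)) = 3.460709 − (-0.761450)/(14.447223) = 3.513415

3.4607, 3.5134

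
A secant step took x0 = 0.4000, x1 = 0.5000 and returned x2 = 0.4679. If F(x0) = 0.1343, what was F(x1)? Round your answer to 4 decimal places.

-0.0635

The secant line through (0.4000, 0.1343) and (0.5000, F(x1)) crosses zero at x2 = 0.4679.
So (0.4000, 0.1343), (0.5000, F(x1)), (0.4679, 0) are collinear:
F(x1) = 0.1343 · (0.5000 − 0.4679) / (0.4000 − 0.4679) = 0.1343 · (0.032100)/(-0.067900) = -0.063491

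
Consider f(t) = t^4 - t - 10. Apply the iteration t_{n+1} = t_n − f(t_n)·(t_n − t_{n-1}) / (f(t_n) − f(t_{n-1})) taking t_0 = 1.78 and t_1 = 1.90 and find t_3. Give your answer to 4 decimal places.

f(1.78) = -1.741241, f(1.90) = 1.132100
t_2 = 1.900000 − 1.132100·(1.900000 − 1.780000) / (1.132100 − (-1.741241)) = 1.900000 − (0.135852)/(2.873341) = 1.852720
f(1.852720) = -0.070177
t_3 = 1.852720 − (-0.070177)·(1.852720 − 1.900000) / (-0.070177 − 1.132100) = 1.852720 − (0.003318)/(-1.202277) = 1.855480

1.8555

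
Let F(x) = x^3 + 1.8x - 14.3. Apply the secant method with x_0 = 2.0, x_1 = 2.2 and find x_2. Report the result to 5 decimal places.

F(2.0) = -2.7000000, F(2.2) = 0.3080000
x_2 = 2.2000000 − 0.3080000·(2.2000000 − 2.0000000) / (0.3080000 − (-2.7000000)) = 2.2000000 − (0.0616000)/(3.0080000) = 2.1795213

2.17952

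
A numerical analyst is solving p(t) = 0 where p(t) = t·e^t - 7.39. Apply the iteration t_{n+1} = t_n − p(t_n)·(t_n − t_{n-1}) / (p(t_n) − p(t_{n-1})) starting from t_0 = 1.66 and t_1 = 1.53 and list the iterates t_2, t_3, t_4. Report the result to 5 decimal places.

1.55532, 1.55726, 1.55722

p(1.66) = 1.3404560, p(1.53) = -0.3241895
t_2 = 1.5300000 − (-0.3241895)·(1.5300000 − 1.6600000) / (-0.3241895 − 1.3404560) = 1.5300000 − (0.0421446)/(-1.6646455) = 1.5553175
p(1.5553175) = -0.0230987
t_3 = 1.5553175 − (-0.0230987)·(1.5553175 − 1.5300000) / (-0.0230987 − (-0.3241895)) = 1.5553175 − (-0.0005848)/(0.3010908) = 1.5572598
p(1.5572598) = 0.0004414
t_4 = 1.5572598 − 0.0004414·(1.5572598 − 1.5553175) / (0.0004414 − (-0.0230987)) = 1.5572598 − (0.0000009)/(0.0235401) = 1.5572233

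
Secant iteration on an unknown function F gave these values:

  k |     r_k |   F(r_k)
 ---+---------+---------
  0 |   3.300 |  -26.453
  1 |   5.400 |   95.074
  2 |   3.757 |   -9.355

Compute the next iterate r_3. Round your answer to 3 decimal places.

r_3 = 3.757 − (-9.355)·(3.757 − 5.400) / (-9.355 − 95.074)
   = 3.757 − (15.37027)/(-104.42900) = 3.90418

3.904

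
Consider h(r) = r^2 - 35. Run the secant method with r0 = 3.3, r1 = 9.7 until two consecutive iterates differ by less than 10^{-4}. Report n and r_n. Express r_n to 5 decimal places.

n = 7, r_n = 5.91608

h(3.3) = -24.1100000, h(9.7) = 59.0900000
r2 = 9.7000000 − 59.0900000·(6.4000000)/(83.2000000) = 5.1546154;  |Δ| = 4.5453846
h(5.1546154) = -8.4299402
r3 = 5.1546154 − (-8.4299402)·(-4.5453846)/(-67.5199402) = 5.7221117;  |Δ| = 0.5674964
h(5.7221117) = -2.2574371
r4 = 5.7221117 − (-2.2574371)·(0.5674964)/(6.1725031) = 5.9296592;  |Δ| = 0.2075475
h(5.9296592) = 0.1608584
r5 = 5.9296592 − 0.1608584·(0.2075475)/(2.4182955) = 5.9158537;  |Δ| = 0.0138055
h(5.9158537) = -0.0026747
r6 = 5.9158537 − (-0.0026747)·(-0.0138055)/(-0.1635331) = 5.9160795;  |Δ| = 0.0002258
h(5.9160795) = -0.0000031
r7 = 5.9160795 − (-0.0000031)·(0.0002258)/(0.0026716) = 5.9160798;  |Δ| = 0.0000003
|r7 − r6| = 0.0000003 < 10^{-4}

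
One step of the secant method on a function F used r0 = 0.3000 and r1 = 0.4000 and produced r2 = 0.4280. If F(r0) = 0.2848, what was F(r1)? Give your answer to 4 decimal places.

The secant line through (0.3000, 0.2848) and (0.4000, F(r1)) crosses zero at r2 = 0.4280.
So (0.3000, 0.2848), (0.4000, F(r1)), (0.4280, 0) are collinear:
F(r1) = 0.2848 · (0.4000 − 0.4280) / (0.3000 − 0.4280) = 0.2848 · (-0.028000)/(-0.128000) = 0.062300

0.0623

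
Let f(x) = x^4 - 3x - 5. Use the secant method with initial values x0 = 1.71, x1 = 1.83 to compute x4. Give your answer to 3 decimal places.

1.795

f(1.71) = -1.57964, f(1.83) = 0.72513
x2 = 1.83000 − 0.72513·(1.83000 − 1.71000) / (0.72513 − (-1.57964)) = 1.83000 − (0.08702)/(2.30477) = 1.79225
f(1.79225) = -0.05887
x3 = 1.79225 − (-0.05887)·(1.79225 − 1.83000) / (-0.05887 − 0.72513) = 1.79225 − (0.00222)/(-0.78400) = 1.79508
f(1.79508) = -0.00194
x4 = 1.79508 − (-0.00194)·(1.79508 − 1.79225) / (-0.00194 − (-0.05887)) = 1.79508 − (-0.00001)/(0.05693) = 1.79518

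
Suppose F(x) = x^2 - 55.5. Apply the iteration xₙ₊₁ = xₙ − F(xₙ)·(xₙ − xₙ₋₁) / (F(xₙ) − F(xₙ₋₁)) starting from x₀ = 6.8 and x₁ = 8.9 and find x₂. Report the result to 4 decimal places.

F(6.8) = -9.260000, F(8.9) = 23.710000
x₂ = 8.900000 − 23.710000·(8.900000 − 6.800000) / (23.710000 − (-9.260000)) = 8.900000 − (49.791000)/(32.970000) = 7.389809

7.3898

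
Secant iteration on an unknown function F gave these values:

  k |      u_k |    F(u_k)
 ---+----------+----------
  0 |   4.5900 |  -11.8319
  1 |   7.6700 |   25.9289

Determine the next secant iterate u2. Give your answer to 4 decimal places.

u2 = 7.6700 − 25.9289·(7.6700 − 4.5900) / (25.9289 − (-11.8319))
   = 7.6700 − (79.861012)/(37.760800) = 5.555082

5.5551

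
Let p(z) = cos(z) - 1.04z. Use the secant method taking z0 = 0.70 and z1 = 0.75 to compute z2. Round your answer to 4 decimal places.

p(0.70) = 0.036842, p(0.75) = -0.048311
z2 = 0.750000 − (-0.048311)·(0.750000 − 0.700000) / (-0.048311 − 0.036842) = 0.750000 − (-0.002416)/(-0.085153) = 0.721633

0.7216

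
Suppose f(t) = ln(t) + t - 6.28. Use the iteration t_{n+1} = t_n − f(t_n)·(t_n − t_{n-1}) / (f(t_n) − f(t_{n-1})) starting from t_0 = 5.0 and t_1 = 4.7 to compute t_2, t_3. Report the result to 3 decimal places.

4.727, 4.727

f(5.0) = 0.32944, f(4.7) = -0.03244
t_2 = 4.70000 − (-0.03244)·(4.70000 − 5.00000) / (-0.03244 − 0.32944) = 4.70000 − (0.00973)/(-0.36188) = 4.72689
f(4.72689) = 0.00016
t_3 = 4.72689 − 0.00016·(4.72689 − 4.70000) / (0.00016 − (-0.03244)) = 4.72689 − (0.00000)/(0.03260) = 4.72676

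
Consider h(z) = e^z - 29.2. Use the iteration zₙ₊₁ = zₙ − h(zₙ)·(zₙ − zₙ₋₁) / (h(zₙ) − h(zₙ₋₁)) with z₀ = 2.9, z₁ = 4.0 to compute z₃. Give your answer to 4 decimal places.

h(2.9) = -11.025855, h(4.0) = 25.398150
z₂ = 4.000000 − 25.398150·(4.000000 − 2.900000) / (25.398150 − (-11.025855)) = 4.000000 − (27.937965)/(36.424005) = 3.232979
h(3.232979) = -3.844915
z₃ = 3.232979 − (-3.844915)·(3.232979 − 4.000000) / (-3.844915 − 25.398150) = 3.232979 − (2.949129)/(-29.243065) = 3.333828

3.3338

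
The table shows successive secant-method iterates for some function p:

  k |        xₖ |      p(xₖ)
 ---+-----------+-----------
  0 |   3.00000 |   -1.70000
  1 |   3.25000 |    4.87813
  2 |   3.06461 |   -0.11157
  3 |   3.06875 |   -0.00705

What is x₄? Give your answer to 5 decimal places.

x₄ = 3.06875 − (-0.00705)·(3.06875 − 3.06461) / (-0.00705 − (-0.11157))
   = 3.06875 − (-0.0000292)/(0.1045200) = 3.0690292

3.06903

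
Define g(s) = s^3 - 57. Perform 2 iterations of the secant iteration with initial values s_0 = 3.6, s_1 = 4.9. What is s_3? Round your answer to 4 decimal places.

3.8348

g(3.6) = -10.344000, g(4.9) = 60.649000
s_2 = 4.900000 − 60.649000·(4.900000 − 3.600000) / (60.649000 − (-10.344000)) = 4.900000 − (78.843700)/(70.993000) = 3.789416
g(3.789416) = -2.585229
s_3 = 3.789416 − (-2.585229)·(3.789416 − 4.900000) / (-2.585229 − 60.649000) = 3.789416 − (2.871114)/(-63.234229) = 3.834820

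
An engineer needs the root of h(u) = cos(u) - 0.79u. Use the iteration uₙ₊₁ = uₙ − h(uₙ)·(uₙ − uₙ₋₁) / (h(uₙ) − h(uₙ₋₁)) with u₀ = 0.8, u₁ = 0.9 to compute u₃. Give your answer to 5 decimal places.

0.84251

h(0.8) = 0.0647067, h(0.9) = -0.0893900
u₂ = 0.9000000 − (-0.0893900)·(0.9000000 − 0.8000000) / (-0.0893900 − 0.0647067) = 0.9000000 − (-0.0089390)/(-0.1540967) = 0.8419910
h(0.8419910) = 0.0008061
u₃ = 0.8419910 − 0.0008061·(0.8419910 − 0.9000000) / (0.0008061 − (-0.0893900)) = 0.8419910 − (-0.0000468)/(0.0901961) = 0.8425094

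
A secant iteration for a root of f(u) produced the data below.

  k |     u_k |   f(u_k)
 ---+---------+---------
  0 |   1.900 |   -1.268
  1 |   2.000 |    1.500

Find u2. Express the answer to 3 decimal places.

u2 = 2.000 − 1.500·(2.000 − 1.900) / (1.500 − (-1.268))
   = 2.000 − (0.15000)/(2.76800) = 1.94581

1.946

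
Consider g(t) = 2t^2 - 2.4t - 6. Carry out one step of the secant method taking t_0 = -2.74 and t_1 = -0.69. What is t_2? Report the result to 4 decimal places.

g(-2.74) = 15.591200, g(-0.69) = -3.391800
t_2 = -0.690000 − (-3.391800)·(-0.690000 − (-2.740000)) / (-3.391800 − 15.591200) = -0.690000 − (-6.953190)/(-18.983000) = -1.056285

-1.0563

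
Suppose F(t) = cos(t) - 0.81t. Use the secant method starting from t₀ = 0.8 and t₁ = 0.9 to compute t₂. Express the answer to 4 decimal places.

F(0.8) = 0.048707, F(0.9) = -0.107390
t₂ = 0.900000 − (-0.107390)·(0.900000 − 0.800000) / (-0.107390 − 0.048707) = 0.900000 − (-0.010739)/(-0.156097) = 0.831203

0.8312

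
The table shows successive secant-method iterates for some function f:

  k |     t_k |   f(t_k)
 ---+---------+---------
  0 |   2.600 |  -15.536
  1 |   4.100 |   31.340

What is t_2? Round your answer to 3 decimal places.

3.097

t_2 = 4.100 − 31.340·(4.100 − 2.600) / (31.340 − (-15.536))
   = 4.100 − (47.01000)/(46.87600) = 3.09714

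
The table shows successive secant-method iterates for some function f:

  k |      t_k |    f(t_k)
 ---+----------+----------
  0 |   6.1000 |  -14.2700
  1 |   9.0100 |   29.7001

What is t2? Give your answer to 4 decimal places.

t2 = 9.0100 − 29.7001·(9.0100 − 6.1000) / (29.7001 − (-14.2700))
   = 9.0100 − (86.427291)/(43.970100) = 7.044408

7.0444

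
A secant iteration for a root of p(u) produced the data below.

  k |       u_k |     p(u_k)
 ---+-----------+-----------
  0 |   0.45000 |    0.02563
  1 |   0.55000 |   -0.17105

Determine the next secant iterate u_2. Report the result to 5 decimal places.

u_2 = 0.55000 − (-0.17105)·(0.55000 − 0.45000) / (-0.17105 − 0.02563)
   = 0.55000 − (-0.0171050)/(-0.1966800) = 0.4630313

0.46303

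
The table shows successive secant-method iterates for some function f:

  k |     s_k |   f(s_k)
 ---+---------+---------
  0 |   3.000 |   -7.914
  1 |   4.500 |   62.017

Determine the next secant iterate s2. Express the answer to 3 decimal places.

s2 = 4.500 − 62.017·(4.500 − 3.000) / (62.017 − (-7.914))
   = 4.500 − (93.02550)/(69.93100) = 3.16975

3.170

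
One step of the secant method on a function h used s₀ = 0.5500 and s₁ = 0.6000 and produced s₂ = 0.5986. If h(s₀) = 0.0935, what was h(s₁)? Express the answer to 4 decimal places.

-0.0027

The secant line through (0.5500, 0.0935) and (0.6000, h(s₁)) crosses zero at s₂ = 0.5986.
So (0.5500, 0.0935), (0.6000, h(s₁)), (0.5986, 0) are collinear:
h(s₁) = 0.0935 · (0.6000 − 0.5986) / (0.5500 − 0.5986) = 0.0935 · (0.001400)/(-0.048600) = -0.002693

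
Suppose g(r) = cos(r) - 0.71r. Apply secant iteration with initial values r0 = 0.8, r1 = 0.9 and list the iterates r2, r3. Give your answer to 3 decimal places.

g(0.8) = 0.12871, g(0.9) = -0.01739
r2 = 0.90000 − (-0.01739)·(0.90000 − 0.80000) / (-0.01739 − 0.12871) = 0.90000 − (-0.00174)/(-0.14610) = 0.88810
g(0.88810) = 0.00034
r3 = 0.88810 − 0.00034·(0.88810 − 0.90000) / (0.00034 − (-0.01739)) = 0.88810 − (0.00000)/(0.01773) = 0.88833

0.888, 0.888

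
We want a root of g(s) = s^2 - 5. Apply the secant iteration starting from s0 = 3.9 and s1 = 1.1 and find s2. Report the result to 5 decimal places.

1.85800

g(3.9) = 10.2100000, g(1.1) = -3.7900000
s2 = 1.1000000 − (-3.7900000)·(1.1000000 − 3.9000000) / (-3.7900000 − 10.2100000) = 1.1000000 − (10.6120000)/(-14.0000000) = 1.8580000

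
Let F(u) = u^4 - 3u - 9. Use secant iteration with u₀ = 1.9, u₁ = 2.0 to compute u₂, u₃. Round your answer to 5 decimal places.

F(1.9) = -1.6679000, F(2.0) = 1.0000000
u₂ = 2.0000000 − 1.0000000·(2.0000000 − 1.9000000) / (1.0000000 − (-1.6679000)) = 2.0000000 − (0.1000000)/(2.6679000) = 1.9625173
F(1.9625173) = -0.0536978
u₃ = 1.9625173 − (-0.0536978)·(1.9625173 − 2.0000000) / (-0.0536978 − 1.0000000) = 1.9625173 − (0.0020127)/(-1.0536978) = 1.9644275

1.96252, 1.96443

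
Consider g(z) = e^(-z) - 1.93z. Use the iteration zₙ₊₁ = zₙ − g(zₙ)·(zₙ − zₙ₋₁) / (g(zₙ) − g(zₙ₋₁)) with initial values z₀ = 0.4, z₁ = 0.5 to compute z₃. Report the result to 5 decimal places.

0.36111

g(0.4) = -0.1016800, g(0.5) = -0.3584693
z₂ = 0.5000000 − (-0.3584693)·(0.5000000 − 0.4000000) / (-0.3584693 − (-0.1016800)) = 0.5000000 − (-0.0358469)/(-0.2567894) = 0.3604034
g(0.3604034) = 0.0018165
z₃ = 0.3604034 − 0.0018165·(0.3604034 − 0.5000000) / (0.0018165 − (-0.3584693)) = 0.3604034 − (-0.0002536)/(0.3602858) = 0.3611072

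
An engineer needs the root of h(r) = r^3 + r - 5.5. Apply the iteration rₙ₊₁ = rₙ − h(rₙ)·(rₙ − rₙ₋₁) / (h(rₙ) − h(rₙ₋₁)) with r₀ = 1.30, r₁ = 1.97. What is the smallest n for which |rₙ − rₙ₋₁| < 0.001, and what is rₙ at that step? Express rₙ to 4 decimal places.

n = 5, rₙ = 1.5771

h(1.30) = -2.003000, h(1.97) = 4.115373
r₂ = 1.970000 − 4.115373·(0.670000)/(6.118373) = 1.519341;  |Δ| = 0.450659
h(1.519341) = -0.473417
r₃ = 1.519341 − (-0.473417)·(-0.450659)/(-4.588790) = 1.565835;  |Δ| = 0.046494
h(1.565835) = -0.094992
r₄ = 1.565835 − (-0.094992)·(0.046494)/(0.378424) = 1.577506;  |Δ| = 0.011671
h(1.577506) = 0.003165
r₅ = 1.577506 − 0.003165·(0.011671)/(0.098158) = 1.577129;  |Δ| = 0.000376
|r₅ − r₄| = 0.000376 < 0.001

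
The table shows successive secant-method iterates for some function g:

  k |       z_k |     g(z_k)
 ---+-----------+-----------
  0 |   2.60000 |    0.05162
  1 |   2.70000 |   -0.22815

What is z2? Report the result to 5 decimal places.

z2 = 2.70000 − (-0.22815)·(2.70000 − 2.60000) / (-0.22815 − 0.05162)
   = 2.70000 − (-0.0228150)/(-0.2797700) = 2.6184509

2.61845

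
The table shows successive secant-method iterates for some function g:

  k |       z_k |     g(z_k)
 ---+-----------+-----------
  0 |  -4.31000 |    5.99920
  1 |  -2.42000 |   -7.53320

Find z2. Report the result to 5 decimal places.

z2 = -2.42000 − (-7.53320)·(-2.42000 − (-4.31000)) / (-7.53320 − 5.99920)
   = -2.42000 − (-14.2377480)/(-13.5324000) = -3.4721229

-3.47212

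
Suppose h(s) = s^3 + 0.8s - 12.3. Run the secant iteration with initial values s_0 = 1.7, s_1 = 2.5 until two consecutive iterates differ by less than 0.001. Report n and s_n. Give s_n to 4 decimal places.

n = 5, s_n = 2.1929

h(1.7) = -6.027000, h(2.5) = 5.325000
s_2 = 2.500000 − 5.325000·(0.800000)/(11.352000) = 2.124736;  |Δ| = 0.375264
h(2.124736) = -1.008088
s_3 = 2.124736 − (-1.008088)·(-0.375264)/(-6.333088) = 2.184470;  |Δ| = 0.059734
h(2.184470) = -0.128339
s_4 = 2.184470 − (-0.128339)·(0.059734)/(0.879749) = 2.193184;  |Δ| = 0.008714
h(2.193184) = 0.003878
s_5 = 2.193184 − 0.003878·(0.008714)/(0.132217) = 2.192928;  |Δ| = 0.000256
|s_5 − s_4| = 0.000256 < 0.001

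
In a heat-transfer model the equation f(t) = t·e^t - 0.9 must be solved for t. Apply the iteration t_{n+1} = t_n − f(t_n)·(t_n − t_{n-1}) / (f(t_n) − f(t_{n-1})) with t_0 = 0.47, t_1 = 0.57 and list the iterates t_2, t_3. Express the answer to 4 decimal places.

f(0.47) = -0.148003, f(0.57) = 0.107912
t_2 = 0.570000 − 0.107912·(0.570000 − 0.470000) / (0.107912 − (-0.148003)) = 0.570000 − (0.010791)/(0.255915) = 0.527833
f(0.527833) = -0.005189
t_3 = 0.527833 − (-0.005189)·(0.527833 − 0.570000) / (-0.005189 − 0.107912) = 0.527833 − (0.000219)/(-0.113101) = 0.529767

0.5278, 0.5298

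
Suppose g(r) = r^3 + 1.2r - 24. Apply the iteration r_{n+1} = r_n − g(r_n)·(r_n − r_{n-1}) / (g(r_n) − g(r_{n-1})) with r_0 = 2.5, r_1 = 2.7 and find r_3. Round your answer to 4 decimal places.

2.7459

g(2.5) = -5.375000, g(2.7) = -1.077000
r_2 = 2.700000 − (-1.077000)·(2.700000 − 2.500000) / (-1.077000 − (-5.375000)) = 2.700000 − (-0.215400)/(4.298000) = 2.750116
g(2.750116) = 0.099654
r_3 = 2.750116 − 0.099654·(2.750116 − 2.700000) / (0.099654 − (-1.077000)) = 2.750116 − (0.004994)/(1.176654) = 2.745872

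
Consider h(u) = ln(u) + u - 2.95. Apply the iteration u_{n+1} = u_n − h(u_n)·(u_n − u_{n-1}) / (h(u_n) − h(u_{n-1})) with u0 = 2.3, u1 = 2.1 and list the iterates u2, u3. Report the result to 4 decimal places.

2.1743, 2.1736

h(2.3) = 0.182909, h(2.1) = -0.108063
u2 = 2.100000 − (-0.108063)·(2.100000 − 2.300000) / (-0.108063 − 0.182909) = 2.100000 − (0.021613)/(-0.290972) = 2.174277
h(2.174277) = 0.000973
u3 = 2.174277 − 0.000973·(2.174277 − 2.100000) / (0.000973 − (-0.108063)) = 2.174277 − (0.000072)/(0.109036) = 2.173614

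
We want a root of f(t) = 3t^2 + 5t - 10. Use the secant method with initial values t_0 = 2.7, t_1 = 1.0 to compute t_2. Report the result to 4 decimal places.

1.1242

f(2.7) = 25.370000, f(1.0) = -2.000000
t_2 = 1.000000 − (-2.000000)·(1.000000 − 2.700000) / (-2.000000 − 25.370000) = 1.000000 − (3.400000)/(-27.370000) = 1.124224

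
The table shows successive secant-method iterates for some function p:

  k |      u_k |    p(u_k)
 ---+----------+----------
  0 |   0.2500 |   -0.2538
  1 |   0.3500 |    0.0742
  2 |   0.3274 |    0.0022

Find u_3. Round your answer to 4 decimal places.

0.3267

u_3 = 0.3274 − 0.0022·(0.3274 − 0.3500) / (0.0022 − 0.0742)
   = 0.3274 − (-0.000050)/(-0.072000) = 0.326709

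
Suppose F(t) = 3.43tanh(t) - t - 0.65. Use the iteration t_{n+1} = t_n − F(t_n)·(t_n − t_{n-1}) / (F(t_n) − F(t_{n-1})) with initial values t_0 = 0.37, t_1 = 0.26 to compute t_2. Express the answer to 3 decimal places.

0.278

F(0.37) = 0.19419, F(0.26) = -0.03777
t_2 = 0.26000 − (-0.03777)·(0.26000 − 0.37000) / (-0.03777 − 0.19419) = 0.26000 − (0.00415)/(-0.23196) = 0.27791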